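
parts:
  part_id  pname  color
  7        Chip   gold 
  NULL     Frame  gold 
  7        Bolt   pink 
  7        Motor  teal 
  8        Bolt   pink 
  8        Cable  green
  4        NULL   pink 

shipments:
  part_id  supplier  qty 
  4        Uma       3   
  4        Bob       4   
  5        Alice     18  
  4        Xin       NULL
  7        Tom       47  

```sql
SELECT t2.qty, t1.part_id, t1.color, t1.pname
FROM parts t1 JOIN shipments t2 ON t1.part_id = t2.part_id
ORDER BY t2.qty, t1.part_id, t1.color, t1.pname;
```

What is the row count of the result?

INNER JOIN keeps only pairs where the ON condition holds.
Matching on t1.part_id = t2.part_id. A NULL in a compared column never satisfies the condition.
Matched pairs: 6.
Total: 6 rows.

6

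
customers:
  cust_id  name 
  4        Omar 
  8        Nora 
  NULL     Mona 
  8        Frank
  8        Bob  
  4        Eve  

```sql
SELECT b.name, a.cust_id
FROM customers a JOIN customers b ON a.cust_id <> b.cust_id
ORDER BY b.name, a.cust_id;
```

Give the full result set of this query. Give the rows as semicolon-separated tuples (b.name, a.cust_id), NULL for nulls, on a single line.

(Bob, 4); (Bob, 4); (Eve, 8); (Eve, 8); (Eve, 8); (Frank, 4); (Frank, 4); (Nora, 4); (Nora, 4); (Omar, 8); (Omar, 8); (Omar, 8)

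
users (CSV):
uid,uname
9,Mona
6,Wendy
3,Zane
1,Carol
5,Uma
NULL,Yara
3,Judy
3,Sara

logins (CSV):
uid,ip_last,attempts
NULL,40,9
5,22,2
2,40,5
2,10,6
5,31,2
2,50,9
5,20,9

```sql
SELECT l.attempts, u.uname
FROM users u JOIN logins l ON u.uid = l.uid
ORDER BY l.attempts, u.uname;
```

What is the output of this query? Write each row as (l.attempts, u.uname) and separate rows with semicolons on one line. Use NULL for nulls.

(2, Uma); (2, Uma); (9, Uma)

INNER JOIN keeps only pairs where the ON condition holds.
Matching on u.uid = l.uid. A NULL in a compared column never satisfies the condition.
- uid=9: no matching l row, dropped.
- uid=6: no matching l row, dropped.
- uid=3: no matching l row, dropped.
- uid=1: no matching l row, dropped.
- uid=5: 3 matching l row(s), so 3 row(s) emitted.
- uid=NULL: no matching l row, dropped.
- uid=3: no matching l row, dropped.
- uid=3: no matching l row, dropped.
After projecting and ordering:
l.attempts | u.uname
2 | Uma
2 | Uma
9 | Uma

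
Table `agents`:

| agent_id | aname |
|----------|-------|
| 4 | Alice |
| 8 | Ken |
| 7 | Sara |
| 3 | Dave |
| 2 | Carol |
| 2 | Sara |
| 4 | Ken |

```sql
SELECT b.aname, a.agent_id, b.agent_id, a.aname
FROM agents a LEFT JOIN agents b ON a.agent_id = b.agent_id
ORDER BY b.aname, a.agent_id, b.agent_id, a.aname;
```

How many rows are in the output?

11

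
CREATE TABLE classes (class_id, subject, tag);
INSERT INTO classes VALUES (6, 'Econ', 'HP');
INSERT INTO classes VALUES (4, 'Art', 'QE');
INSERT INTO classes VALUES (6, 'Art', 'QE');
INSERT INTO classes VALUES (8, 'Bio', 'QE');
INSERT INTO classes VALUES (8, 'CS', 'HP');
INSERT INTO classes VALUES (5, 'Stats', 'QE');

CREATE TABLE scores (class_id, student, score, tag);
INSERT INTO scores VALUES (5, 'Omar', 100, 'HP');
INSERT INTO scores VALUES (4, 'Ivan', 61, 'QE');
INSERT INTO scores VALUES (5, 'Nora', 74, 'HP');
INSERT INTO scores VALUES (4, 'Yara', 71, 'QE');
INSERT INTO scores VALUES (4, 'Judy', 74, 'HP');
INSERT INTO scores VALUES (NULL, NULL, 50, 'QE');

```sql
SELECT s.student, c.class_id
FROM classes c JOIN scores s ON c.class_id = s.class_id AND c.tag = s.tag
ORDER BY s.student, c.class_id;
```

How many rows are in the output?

2

INNER JOIN keeps only pairs where the ON condition holds.
Matching on c.class_id = s.class_id AND c.tag = s.tag. A NULL in a compared column never satisfies the condition.
- c row (class_id=6, tag=HP): no match → dropped.
- c row (class_id=4, tag=QE): matches 2 s row(s) → 2 output row(s).
- c row (class_id=6, tag=QE): no match → dropped.
- c row (class_id=8, tag=QE): no match → dropped.
- c row (class_id=8, tag=HP): no match → dropped.
- c row (class_id=5, tag=QE): no match → dropped.
Total: 2 rows.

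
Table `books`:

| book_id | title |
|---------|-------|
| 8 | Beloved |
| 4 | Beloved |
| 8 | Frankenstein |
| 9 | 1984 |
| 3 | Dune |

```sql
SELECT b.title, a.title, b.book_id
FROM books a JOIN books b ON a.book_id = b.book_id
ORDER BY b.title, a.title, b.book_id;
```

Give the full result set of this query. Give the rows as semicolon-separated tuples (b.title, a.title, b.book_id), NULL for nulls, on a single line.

INNER JOIN keeps only pairs where the ON condition holds.
Matching on a.book_id = b.book_id.
- a row (book_id=8): matches 2 b row(s) → 2 output row(s).
- a row (book_id=4): matches 1 b row(s) → 1 output row(s).
- a row (book_id=8): matches 2 b row(s) → 2 output row(s).
- a row (book_id=9): matches 1 b row(s) → 1 output row(s).
- a row (book_id=3): matches 1 b row(s) → 1 output row(s).
After projecting and ordering:
b.title | a.title | b.book_id
1984 | 1984 | 9
Beloved | Beloved | 4
Beloved | Beloved | 8
Beloved | Frankenstein | 8
Dune | Dune | 3
Frankenstein | Beloved | 8
Frankenstein | Frankenstein | 8

(1984, 1984, 9); (Beloved, Beloved, 4); (Beloved, Beloved, 8); (Beloved, Frankenstein, 8); (Dune, Dune, 3); (Frankenstein, Beloved, 8); (Frankenstein, Frankenstein, 8)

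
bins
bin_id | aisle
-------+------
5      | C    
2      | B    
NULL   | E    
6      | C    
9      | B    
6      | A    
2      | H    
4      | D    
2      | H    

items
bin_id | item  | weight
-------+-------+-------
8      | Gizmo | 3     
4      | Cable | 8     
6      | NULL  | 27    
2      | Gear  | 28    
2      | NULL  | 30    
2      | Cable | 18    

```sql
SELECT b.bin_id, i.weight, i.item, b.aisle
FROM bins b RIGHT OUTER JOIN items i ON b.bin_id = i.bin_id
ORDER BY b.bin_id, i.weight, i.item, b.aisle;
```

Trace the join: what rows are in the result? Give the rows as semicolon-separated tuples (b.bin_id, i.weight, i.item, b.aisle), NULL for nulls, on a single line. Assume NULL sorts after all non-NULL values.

RIGHT JOIN keeps every row from `items`; unmatched rows get NULL for `bins`'s columns.
Matching on b.bin_id = i.bin_id. A NULL in a compared column never satisfies the condition.
Matched pairs: 12; unmatched i rows kept: 1.

(2, 18, Cable, B); (2, 18, Cable, H); (2, 18, Cable, H); (2, 28, Gear, B); (2, 28, Gear, H); (2, 28, Gear, H); (2, 30, NULL, B); (2, 30, NULL, H); (2, 30, NULL, H); (4, 8, Cable, D); (6, 27, NULL, A); (6, 27, NULL, C); (NULL, 3, Gizmo, NULL)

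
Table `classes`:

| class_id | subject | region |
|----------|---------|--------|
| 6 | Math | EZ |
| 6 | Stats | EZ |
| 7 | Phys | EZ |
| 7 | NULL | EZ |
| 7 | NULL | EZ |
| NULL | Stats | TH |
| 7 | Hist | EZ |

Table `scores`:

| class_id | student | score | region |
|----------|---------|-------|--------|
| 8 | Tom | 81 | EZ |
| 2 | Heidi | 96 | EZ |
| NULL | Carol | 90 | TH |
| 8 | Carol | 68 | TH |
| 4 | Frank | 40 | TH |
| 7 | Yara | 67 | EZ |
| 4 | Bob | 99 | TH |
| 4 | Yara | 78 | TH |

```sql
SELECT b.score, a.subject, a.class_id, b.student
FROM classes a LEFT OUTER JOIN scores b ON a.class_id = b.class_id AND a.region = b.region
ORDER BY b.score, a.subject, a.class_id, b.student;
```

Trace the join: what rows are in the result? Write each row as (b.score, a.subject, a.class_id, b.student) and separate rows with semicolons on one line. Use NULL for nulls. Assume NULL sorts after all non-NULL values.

(67, Hist, 7, Yara); (67, Phys, 7, Yara); (67, NULL, 7, Yara); (67, NULL, 7, Yara); (NULL, Math, 6, NULL); (NULL, Stats, 6, NULL); (NULL, Stats, NULL, NULL)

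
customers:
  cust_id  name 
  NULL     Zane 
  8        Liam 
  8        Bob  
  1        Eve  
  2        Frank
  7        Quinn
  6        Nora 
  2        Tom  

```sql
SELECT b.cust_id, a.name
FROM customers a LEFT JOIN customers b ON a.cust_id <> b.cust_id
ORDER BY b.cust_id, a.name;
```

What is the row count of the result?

39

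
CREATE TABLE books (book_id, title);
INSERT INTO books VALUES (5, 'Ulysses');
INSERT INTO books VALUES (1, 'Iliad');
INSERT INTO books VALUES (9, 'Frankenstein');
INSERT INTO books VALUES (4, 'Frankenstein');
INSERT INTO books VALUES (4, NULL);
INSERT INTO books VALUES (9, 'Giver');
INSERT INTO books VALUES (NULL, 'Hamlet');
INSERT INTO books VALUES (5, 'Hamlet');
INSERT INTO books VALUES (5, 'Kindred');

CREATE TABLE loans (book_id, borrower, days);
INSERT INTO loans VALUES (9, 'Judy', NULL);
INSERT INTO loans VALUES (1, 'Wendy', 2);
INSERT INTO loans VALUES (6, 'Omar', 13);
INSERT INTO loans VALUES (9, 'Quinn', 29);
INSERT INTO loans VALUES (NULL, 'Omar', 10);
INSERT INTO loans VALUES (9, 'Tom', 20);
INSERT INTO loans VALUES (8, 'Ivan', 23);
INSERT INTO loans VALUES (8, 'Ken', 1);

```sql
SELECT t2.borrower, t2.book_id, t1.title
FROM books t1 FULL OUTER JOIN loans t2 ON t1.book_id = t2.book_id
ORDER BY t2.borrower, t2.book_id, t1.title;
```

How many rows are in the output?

17

FULL OUTER JOIN keeps every row from both sides; unmatched rows get NULL for the other side's columns.
Matching on t1.book_id = t2.book_id. A NULL in a compared column never satisfies the condition.
- book_id=5: no t2 row matches, row kept with t2 columns NULL.
- book_id=1: 1 matching t2 row(s), so 1 row(s) emitted.
- book_id=9: 3 matching t2 row(s), so 3 row(s) emitted.
- book_id=4: no t2 row matches, row kept with t2 columns NULL.
- book_id=4: no t2 row matches, row kept with t2 columns NULL.
- book_id=9: 3 matching t2 row(s), so 3 row(s) emitted.
- book_id=NULL: no t2 row matches, row kept with t2 columns NULL.
- book_id=5: no t2 row matches, row kept with t2 columns NULL.
- book_id=5: no t2 row matches, row kept with t2 columns NULL.
- 4 row(s) from t2 found no t1 partner → padded with NULL.
Total: 7 matched + 10 padded = 17 rows.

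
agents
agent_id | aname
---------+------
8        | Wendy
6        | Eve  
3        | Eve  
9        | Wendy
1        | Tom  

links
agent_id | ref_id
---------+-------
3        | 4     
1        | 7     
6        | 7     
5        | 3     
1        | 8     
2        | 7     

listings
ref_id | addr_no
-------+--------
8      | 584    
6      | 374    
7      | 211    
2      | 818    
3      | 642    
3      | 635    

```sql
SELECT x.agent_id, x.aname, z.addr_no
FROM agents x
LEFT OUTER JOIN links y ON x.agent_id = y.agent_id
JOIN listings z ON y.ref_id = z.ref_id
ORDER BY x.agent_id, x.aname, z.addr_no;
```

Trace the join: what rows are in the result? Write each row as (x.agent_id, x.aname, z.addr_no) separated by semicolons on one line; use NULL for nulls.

Joins associate left-to-right: agents LEFT JOIN links on agent_id gives 6 intermediate row(s).
Then INNER JOIN `listings z` on ref_id: keep only rows whose y.ref_id appears in z.

(1, Tom, 211); (1, Tom, 584); (6, Eve, 211)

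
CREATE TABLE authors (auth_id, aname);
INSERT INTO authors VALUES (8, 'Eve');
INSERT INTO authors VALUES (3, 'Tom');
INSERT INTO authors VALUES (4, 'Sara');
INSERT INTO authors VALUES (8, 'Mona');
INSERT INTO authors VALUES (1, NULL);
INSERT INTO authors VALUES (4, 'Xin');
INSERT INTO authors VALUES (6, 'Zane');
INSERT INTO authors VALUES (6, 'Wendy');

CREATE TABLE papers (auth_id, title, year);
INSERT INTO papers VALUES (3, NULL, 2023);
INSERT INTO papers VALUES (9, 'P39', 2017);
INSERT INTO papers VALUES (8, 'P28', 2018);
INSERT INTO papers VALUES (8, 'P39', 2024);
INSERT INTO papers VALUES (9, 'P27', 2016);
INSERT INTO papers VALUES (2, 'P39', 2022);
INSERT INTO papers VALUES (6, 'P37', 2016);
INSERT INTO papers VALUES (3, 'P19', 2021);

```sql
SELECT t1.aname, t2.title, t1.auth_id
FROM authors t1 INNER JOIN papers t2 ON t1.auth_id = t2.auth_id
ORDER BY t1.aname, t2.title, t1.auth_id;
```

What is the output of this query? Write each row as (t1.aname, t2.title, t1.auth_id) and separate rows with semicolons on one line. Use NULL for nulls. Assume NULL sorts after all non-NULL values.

(Eve, P28, 8); (Eve, P39, 8); (Mona, P28, 8); (Mona, P39, 8); (Tom, P19, 3); (Tom, NULL, 3); (Wendy, P37, 6); (Zane, P37, 6)

INNER JOIN keeps only pairs where the ON condition holds.
Matching on t1.auth_id = t2.auth_id.
- t1 (auth_id=8) pairs with 2 row(s) of t2.
- t1 (auth_id=3) pairs with 2 row(s) of t2.
- t1 (auth_id=4) has no partner → excluded.
- t1 (auth_id=8) pairs with 2 row(s) of t2.
- t1 (auth_id=1) has no partner → excluded.
- t1 (auth_id=4) has no partner → excluded.
- t1 (auth_id=6) pairs with 1 row(s) of t2.
- t1 (auth_id=6) pairs with 1 row(s) of t2.
After projecting and ordering:
t1.aname | t2.title | t1.auth_id
Eve | P28 | 8
Eve | P39 | 8
Mona | P28 | 8
Mona | P39 | 8
Tom | P19 | 3
Tom | NULL | 3
Wendy | P37 | 6
Zane | P37 | 6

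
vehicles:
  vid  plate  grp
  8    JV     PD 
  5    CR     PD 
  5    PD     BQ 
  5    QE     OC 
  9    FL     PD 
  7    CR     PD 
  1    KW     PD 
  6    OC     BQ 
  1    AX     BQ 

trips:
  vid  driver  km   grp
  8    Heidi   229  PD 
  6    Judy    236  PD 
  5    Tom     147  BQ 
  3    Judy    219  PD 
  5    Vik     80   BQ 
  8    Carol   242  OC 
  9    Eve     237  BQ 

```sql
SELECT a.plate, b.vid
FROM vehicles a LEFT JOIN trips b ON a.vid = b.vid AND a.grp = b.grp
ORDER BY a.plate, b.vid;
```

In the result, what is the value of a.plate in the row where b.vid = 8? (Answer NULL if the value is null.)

JV

LEFT JOIN keeps every row from `vehicles`; unmatched rows get NULL for `trips`'s columns.
Matching on a.vid = b.vid AND a.grp = b.grp.
Matched pairs: 3; unmatched a rows kept: 7.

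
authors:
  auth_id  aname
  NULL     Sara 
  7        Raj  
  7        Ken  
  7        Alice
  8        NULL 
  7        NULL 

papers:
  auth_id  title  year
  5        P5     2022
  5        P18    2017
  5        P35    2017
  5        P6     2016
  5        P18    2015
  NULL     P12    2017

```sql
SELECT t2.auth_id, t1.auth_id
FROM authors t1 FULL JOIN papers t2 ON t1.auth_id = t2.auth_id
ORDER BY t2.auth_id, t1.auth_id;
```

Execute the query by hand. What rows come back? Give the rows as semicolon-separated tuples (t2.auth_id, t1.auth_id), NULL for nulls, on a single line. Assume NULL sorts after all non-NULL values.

FULL OUTER JOIN keeps every row from both sides; unmatched rows get NULL for the other side's columns.
Matching on t1.auth_id = t2.auth_id. A NULL in a compared column never satisfies the condition.
- auth_id=NULL: no t2 row matches, row kept with t2 columns NULL.
- auth_id=7: no t2 row matches, row kept with t2 columns NULL.
- auth_id=7: no t2 row matches, row kept with t2 columns NULL.
- auth_id=7: no t2 row matches, row kept with t2 columns NULL.
- auth_id=8: no t2 row matches, row kept with t2 columns NULL.
- auth_id=7: no t2 row matches, row kept with t2 columns NULL.
- 6 t2 row(s) had no t1 match → kept, t1 columns NULL.

(5, NULL); (5, NULL); (5, NULL); (5, NULL); (5, NULL); (NULL, 7); (NULL, 7); (NULL, 7); (NULL, 7); (NULL, 8); (NULL, NULL); (NULL, NULL)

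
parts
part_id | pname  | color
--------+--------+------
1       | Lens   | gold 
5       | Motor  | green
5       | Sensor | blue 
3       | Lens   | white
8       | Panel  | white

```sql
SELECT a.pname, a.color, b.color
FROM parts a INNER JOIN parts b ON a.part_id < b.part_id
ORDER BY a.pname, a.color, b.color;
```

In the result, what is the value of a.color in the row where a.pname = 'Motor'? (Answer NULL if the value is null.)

green

INNER JOIN keeps only pairs where the ON condition holds.
Matching on a.part_id < b.part_id.
- a[0] part_id=1 → 4 match(es) in b → 4 row(s).
- a[1] part_id=5 → 1 match(es) in b → 1 row(s).
- a[2] part_id=5 → 1 match(es) in b → 1 row(s).
- a[3] part_id=3 → 3 match(es) in b → 3 row(s).
- a[4] part_id=8 → no match; dropped.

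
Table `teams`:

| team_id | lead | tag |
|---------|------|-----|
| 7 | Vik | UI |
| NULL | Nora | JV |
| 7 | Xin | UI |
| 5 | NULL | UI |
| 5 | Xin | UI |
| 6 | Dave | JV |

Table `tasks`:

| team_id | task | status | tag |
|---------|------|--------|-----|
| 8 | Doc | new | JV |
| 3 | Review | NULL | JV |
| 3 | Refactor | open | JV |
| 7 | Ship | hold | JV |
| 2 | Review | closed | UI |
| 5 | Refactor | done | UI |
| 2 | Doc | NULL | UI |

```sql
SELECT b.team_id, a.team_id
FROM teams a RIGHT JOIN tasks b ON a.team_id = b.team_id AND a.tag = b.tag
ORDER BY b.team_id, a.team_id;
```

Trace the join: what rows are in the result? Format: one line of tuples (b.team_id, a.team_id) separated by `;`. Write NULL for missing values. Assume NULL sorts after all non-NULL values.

(2, NULL); (2, NULL); (3, NULL); (3, NULL); (5, 5); (5, 5); (7, NULL); (8, NULL)

RIGHT JOIN keeps every row from `tasks`; unmatched rows get NULL for `teams`'s columns.
Matching on a.team_id = b.team_id AND a.tag = b.tag. A NULL in a compared column never satisfies the condition.
- team_id=7, tag=UI: no matching b row.
- team_id=NULL, tag=JV: no matching b row.
- team_id=7, tag=UI: no matching b row.
- team_id=5, tag=UI: 1 matching b row(s), so 1 row(s) emitted.
- team_id=5, tag=UI: 1 matching b row(s), so 1 row(s) emitted.
- team_id=6, tag=JV: no matching b row.
- 6 b row(s) had no a match → kept, a columns NULL.
After projecting and ordering:
b.team_id | a.team_id
2 | NULL
2 | NULL
3 | NULL
3 | NULL
5 | 5
5 | 5
7 | NULL
8 | NULL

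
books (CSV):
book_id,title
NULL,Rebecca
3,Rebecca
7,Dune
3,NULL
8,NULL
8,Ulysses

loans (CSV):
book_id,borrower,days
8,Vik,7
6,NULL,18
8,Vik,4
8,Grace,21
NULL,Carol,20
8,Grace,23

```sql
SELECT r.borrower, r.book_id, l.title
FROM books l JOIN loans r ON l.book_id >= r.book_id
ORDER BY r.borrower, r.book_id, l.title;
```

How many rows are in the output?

INNER JOIN keeps only pairs where the ON condition holds.
Matching on l.book_id >= r.book_id. A NULL in a compared column never satisfies the condition.
- book_id=NULL: no matching r row, dropped.
- book_id=3: no matching r row, dropped.
- book_id=7: 1 matching r row(s), so 1 row(s) emitted.
- book_id=3: no matching r row, dropped.
- book_id=8: 5 matching r row(s), so 5 row(s) emitted.
- book_id=8: 5 matching r row(s), so 5 row(s) emitted.
Total: 11 rows.

11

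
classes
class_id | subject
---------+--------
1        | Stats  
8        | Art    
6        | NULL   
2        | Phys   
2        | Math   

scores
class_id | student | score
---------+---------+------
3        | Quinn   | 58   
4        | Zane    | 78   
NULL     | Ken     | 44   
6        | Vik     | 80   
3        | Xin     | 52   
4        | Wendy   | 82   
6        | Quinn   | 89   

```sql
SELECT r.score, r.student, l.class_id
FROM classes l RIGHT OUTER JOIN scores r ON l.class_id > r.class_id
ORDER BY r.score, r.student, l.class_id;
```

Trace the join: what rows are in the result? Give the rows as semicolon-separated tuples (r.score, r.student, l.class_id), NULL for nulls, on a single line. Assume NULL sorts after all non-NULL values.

RIGHT JOIN keeps every row from `scores`; unmatched rows get NULL for `classes`'s columns.
Matching on l.class_id > r.class_id. A NULL in a compared column never satisfies the condition.
Matched pairs: 10; unmatched r rows kept: 1.

(44, Ken, NULL); (52, Xin, 6); (52, Xin, 8); (58, Quinn, 6); (58, Quinn, 8); (78, Zane, 6); (78, Zane, 8); (80, Vik, 8); (82, Wendy, 6); (82, Wendy, 8); (89, Quinn, 8)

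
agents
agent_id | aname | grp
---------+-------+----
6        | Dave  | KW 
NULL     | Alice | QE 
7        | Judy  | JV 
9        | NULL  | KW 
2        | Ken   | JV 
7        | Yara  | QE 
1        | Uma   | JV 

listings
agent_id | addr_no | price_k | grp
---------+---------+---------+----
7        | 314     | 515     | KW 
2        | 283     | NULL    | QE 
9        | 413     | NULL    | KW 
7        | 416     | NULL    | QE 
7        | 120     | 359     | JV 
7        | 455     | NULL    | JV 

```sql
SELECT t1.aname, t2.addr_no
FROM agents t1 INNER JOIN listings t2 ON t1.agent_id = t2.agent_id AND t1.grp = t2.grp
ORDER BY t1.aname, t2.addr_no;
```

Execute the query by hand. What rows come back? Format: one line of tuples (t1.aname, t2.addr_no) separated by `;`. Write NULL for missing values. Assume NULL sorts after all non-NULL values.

INNER JOIN keeps only pairs where the ON condition holds.
Matching on t1.agent_id = t2.agent_id AND t1.grp = t2.grp. A NULL in a compared column never satisfies the condition.
- t1 row (agent_id=6, grp=KW): no match → dropped.
- t1 row (agent_id=NULL, grp=QE): no match → dropped.
- t1 row (agent_id=7, grp=JV): matches 2 t2 row(s) → 2 output row(s).
- t1 row (agent_id=9, grp=KW): matches 1 t2 row(s) → 1 output row(s).
- t1 row (agent_id=2, grp=JV): no match → dropped.
- t1 row (agent_id=7, grp=QE): matches 1 t2 row(s) → 1 output row(s).
- t1 row (agent_id=1, grp=JV): no match → dropped.
After projecting and ordering:
t1.aname | t2.addr_no
Judy | 120
Judy | 455
Yara | 416
NULL | 413

(Judy, 120); (Judy, 455); (Yara, 416); (NULL, 413)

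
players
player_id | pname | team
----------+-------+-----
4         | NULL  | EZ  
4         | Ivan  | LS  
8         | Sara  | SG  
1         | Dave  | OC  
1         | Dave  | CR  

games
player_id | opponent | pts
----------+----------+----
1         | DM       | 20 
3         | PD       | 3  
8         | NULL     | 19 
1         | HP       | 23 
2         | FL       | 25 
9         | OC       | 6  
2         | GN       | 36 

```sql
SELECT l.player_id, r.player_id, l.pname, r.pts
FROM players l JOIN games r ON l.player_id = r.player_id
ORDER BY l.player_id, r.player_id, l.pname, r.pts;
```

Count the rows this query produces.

5

INNER JOIN keeps only pairs where the ON condition holds.
Matching on l.player_id = r.player_id.
- player_id=4: no matching r row, dropped.
- player_id=4: no matching r row, dropped.
- player_id=8: 1 matching r row(s), so 1 row(s) emitted.
- player_id=1: 2 matching r row(s), so 2 row(s) emitted.
- player_id=1: 2 matching r row(s), so 2 row(s) emitted.
Total: 5 rows.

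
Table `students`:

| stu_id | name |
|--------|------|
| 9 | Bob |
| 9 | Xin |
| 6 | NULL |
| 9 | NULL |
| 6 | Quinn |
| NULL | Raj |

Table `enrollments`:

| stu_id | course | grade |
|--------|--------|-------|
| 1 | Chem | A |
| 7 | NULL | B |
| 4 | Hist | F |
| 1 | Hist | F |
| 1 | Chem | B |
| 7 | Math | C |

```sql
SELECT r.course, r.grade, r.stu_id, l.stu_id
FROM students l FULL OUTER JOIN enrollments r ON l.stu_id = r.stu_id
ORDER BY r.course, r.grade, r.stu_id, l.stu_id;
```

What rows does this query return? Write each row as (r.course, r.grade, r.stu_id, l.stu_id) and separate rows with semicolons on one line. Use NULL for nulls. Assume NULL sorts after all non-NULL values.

(Chem, A, 1, NULL); (Chem, B, 1, NULL); (Hist, F, 1, NULL); (Hist, F, 4, NULL); (Math, C, 7, NULL); (NULL, B, 7, NULL); (NULL, NULL, NULL, 6); (NULL, NULL, NULL, 6); (NULL, NULL, NULL, 9); (NULL, NULL, NULL, 9); (NULL, NULL, NULL, 9); (NULL, NULL, NULL, NULL)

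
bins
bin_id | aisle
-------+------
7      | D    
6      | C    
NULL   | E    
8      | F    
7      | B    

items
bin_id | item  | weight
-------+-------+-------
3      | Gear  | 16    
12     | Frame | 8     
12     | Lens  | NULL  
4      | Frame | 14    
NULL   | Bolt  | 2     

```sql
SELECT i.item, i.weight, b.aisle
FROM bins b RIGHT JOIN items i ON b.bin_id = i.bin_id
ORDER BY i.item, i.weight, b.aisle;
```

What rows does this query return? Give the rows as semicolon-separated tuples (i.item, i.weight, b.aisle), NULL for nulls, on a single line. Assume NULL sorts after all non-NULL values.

(Bolt, 2, NULL); (Frame, 8, NULL); (Frame, 14, NULL); (Gear, 16, NULL); (Lens, NULL, NULL)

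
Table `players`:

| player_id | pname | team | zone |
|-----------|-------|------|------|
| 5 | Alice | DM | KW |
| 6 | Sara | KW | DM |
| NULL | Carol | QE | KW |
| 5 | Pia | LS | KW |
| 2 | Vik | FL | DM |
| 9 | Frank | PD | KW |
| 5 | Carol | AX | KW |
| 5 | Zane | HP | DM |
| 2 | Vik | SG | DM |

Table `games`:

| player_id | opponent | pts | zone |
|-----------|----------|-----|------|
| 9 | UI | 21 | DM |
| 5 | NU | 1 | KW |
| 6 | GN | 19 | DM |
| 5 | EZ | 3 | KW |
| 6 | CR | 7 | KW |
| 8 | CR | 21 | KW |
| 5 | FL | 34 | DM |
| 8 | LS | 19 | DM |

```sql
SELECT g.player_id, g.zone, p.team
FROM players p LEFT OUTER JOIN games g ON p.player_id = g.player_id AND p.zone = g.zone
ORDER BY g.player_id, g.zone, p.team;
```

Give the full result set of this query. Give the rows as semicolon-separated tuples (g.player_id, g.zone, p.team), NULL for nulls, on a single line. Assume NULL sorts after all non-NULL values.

LEFT JOIN keeps every row from `players`; unmatched rows get NULL for `games`'s columns.
Matching on p.player_id = g.player_id AND p.zone = g.zone. A NULL in a compared column never satisfies the condition.
- player_id=5, zone=KW: 2 matching g row(s), so 2 row(s) emitted.
- player_id=6, zone=DM: 1 matching g row(s), so 1 row(s) emitted.
- player_id=NULL, zone=KW: no g row matches, row kept with g columns NULL.
- player_id=5, zone=KW: 2 matching g row(s), so 2 row(s) emitted.
- player_id=2, zone=DM: no g row matches, row kept with g columns NULL.
- player_id=9, zone=KW: no g row matches, row kept with g columns NULL.
- player_id=5, zone=KW: 2 matching g row(s), so 2 row(s) emitted.
- player_id=5, zone=DM: 1 matching g row(s), so 1 row(s) emitted.
- player_id=2, zone=DM: no g row matches, row kept with g columns NULL.

(5, DM, HP); (5, KW, AX); (5, KW, AX); (5, KW, DM); (5, KW, DM); (5, KW, LS); (5, KW, LS); (6, DM, KW); (NULL, NULL, FL); (NULL, NULL, PD); (NULL, NULL, QE); (NULL, NULL, SG)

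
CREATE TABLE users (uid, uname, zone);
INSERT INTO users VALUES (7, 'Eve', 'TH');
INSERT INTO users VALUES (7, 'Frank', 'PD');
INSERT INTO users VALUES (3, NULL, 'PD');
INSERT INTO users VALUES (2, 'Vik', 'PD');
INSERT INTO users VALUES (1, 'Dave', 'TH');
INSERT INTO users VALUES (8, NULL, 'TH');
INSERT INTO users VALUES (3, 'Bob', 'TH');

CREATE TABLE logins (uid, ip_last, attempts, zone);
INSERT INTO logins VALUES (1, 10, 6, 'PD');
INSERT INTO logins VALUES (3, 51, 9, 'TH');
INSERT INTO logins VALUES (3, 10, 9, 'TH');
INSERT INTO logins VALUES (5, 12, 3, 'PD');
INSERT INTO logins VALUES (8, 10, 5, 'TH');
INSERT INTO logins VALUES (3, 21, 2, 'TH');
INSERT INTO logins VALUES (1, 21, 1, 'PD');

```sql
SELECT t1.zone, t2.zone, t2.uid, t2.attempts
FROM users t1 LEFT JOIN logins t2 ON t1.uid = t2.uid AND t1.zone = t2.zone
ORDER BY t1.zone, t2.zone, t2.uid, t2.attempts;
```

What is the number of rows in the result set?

9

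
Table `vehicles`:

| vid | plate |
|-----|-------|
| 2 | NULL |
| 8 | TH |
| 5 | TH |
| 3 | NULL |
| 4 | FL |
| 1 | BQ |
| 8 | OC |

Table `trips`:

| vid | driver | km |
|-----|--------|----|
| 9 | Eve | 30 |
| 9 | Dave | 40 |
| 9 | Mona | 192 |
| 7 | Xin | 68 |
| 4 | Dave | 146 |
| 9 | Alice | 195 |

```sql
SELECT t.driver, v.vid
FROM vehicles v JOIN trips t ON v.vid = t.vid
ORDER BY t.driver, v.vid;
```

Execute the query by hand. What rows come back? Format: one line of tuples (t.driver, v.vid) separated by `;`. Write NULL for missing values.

(Dave, 4)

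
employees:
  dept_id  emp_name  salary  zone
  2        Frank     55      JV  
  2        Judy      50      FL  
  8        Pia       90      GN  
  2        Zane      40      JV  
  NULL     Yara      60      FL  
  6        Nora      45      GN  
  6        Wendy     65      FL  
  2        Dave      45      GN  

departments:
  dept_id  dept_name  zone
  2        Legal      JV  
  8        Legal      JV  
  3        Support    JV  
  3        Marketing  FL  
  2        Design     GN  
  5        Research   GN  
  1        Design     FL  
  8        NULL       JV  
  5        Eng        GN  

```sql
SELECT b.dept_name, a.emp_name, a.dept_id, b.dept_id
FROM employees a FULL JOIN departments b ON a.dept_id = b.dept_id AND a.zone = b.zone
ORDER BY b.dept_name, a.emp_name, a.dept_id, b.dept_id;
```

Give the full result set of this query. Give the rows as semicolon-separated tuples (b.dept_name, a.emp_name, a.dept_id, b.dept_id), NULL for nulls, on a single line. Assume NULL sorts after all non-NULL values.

(Design, Dave, 2, 2); (Design, NULL, NULL, 1); (Eng, NULL, NULL, 5); (Legal, Frank, 2, 2); (Legal, Zane, 2, 2); (Legal, NULL, NULL, 8); (Marketing, NULL, NULL, 3); (Research, NULL, NULL, 5); (Support, NULL, NULL, 3); (NULL, Judy, 2, NULL); (NULL, Nora, 6, NULL); (NULL, Pia, 8, NULL); (NULL, Wendy, 6, NULL); (NULL, Yara, NULL, NULL); (NULL, NULL, NULL, 8)

FULL OUTER JOIN keeps every row from both sides; unmatched rows get NULL for the other side's columns.
Matching on a.dept_id = b.dept_id AND a.zone = b.zone. A NULL in a compared column never satisfies the condition.
- dept_id=2, zone=JV: 1 matching b row(s), so 1 row(s) emitted.
- dept_id=2, zone=FL: no b row matches, row kept with b columns NULL.
- dept_id=8, zone=GN: no b row matches, row kept with b columns NULL.
- dept_id=2, zone=JV: 1 matching b row(s), so 1 row(s) emitted.
- dept_id=NULL, zone=FL: no b row matches, row kept with b columns NULL.
- dept_id=6, zone=GN: no b row matches, row kept with b columns NULL.
- dept_id=6, zone=FL: no b row matches, row kept with b columns NULL.
- dept_id=2, zone=GN: 1 matching b row(s), so 1 row(s) emitted.
- 7 b row(s) had no a match → kept, a columns NULL.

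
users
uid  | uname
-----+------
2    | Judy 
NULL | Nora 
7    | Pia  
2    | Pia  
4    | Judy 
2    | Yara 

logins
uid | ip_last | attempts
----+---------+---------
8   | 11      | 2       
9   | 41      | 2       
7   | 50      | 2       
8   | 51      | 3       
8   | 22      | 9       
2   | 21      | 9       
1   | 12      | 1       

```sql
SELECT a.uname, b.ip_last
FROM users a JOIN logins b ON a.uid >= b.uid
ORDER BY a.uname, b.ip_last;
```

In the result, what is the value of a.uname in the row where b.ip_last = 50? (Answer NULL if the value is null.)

Pia

INNER JOIN keeps only pairs where the ON condition holds.
Matching on a.uid >= b.uid. A NULL in a compared column never satisfies the condition.
Matched pairs: 11.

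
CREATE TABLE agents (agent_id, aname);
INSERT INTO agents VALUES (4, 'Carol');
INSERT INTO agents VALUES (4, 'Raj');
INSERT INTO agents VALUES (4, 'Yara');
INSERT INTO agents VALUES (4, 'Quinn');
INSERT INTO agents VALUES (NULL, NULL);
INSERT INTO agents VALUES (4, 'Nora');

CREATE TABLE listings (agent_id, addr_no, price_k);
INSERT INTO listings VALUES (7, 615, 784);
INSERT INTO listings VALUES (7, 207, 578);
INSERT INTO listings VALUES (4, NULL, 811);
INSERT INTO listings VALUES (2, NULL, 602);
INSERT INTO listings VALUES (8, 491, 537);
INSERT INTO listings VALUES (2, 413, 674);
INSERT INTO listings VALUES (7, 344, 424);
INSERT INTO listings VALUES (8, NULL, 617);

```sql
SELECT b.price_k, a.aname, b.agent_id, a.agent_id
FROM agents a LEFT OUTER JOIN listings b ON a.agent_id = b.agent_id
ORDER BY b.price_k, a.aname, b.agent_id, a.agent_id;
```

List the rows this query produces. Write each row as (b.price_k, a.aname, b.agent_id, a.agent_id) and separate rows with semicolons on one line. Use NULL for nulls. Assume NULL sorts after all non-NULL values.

LEFT JOIN keeps every row from `agents`; unmatched rows get NULL for `listings`'s columns.
Matching on a.agent_id = b.agent_id. A NULL in a compared column never satisfies the condition.
- agent_id=4: 1 matching b row(s), so 1 row(s) emitted.
- agent_id=4: 1 matching b row(s), so 1 row(s) emitted.
- agent_id=4: 1 matching b row(s), so 1 row(s) emitted.
- agent_id=4: 1 matching b row(s), so 1 row(s) emitted.
- agent_id=NULL: no b row matches, row kept with b columns NULL.
- agent_id=4: 1 matching b row(s), so 1 row(s) emitted.
After projecting and ordering:
b.price_k | a.aname | b.agent_id | a.agent_id
811 | Carol | 4 | 4
811 | Nora | 4 | 4
811 | Quinn | 4 | 4
811 | Raj | 4 | 4
811 | Yara | 4 | 4
NULL | NULL | NULL | NULL

(811, Carol, 4, 4); (811, Nora, 4, 4); (811, Quinn, 4, 4); (811, Raj, 4, 4); (811, Yara, 4, 4); (NULL, NULL, NULL, NULL)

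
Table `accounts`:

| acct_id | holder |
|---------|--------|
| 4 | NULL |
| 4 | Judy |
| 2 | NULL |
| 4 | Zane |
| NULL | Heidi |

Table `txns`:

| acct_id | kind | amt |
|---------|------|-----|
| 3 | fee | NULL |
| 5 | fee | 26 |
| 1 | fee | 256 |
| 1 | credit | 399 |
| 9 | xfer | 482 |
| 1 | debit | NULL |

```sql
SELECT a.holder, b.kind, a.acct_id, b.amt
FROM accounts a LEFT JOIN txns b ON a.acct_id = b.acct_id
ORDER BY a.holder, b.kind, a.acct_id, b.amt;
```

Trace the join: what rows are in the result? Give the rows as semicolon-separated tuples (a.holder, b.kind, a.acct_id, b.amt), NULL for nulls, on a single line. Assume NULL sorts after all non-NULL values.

(Heidi, NULL, NULL, NULL); (Judy, NULL, 4, NULL); (Zane, NULL, 4, NULL); (NULL, NULL, 2, NULL); (NULL, NULL, 4, NULL)

LEFT JOIN keeps every row from `accounts`; unmatched rows get NULL for `txns`'s columns.
Matching on a.acct_id = b.acct_id. A NULL in a compared column never satisfies the condition.
- a (acct_id=4) has no partner → padded with NULL.
- a (acct_id=4) has no partner → padded with NULL.
- a (acct_id=2) has no partner → padded with NULL.
- a (acct_id=4) has no partner → padded with NULL.
- a (acct_id=NULL) has no partner → padded with NULL.
After projecting and ordering:
a.holder | b.kind | a.acct_id | b.amt
Heidi | NULL | NULL | NULL
Judy | NULL | 4 | NULL
Zane | NULL | 4 | NULL
NULL | NULL | 2 | NULL
NULL | NULL | 4 | NULL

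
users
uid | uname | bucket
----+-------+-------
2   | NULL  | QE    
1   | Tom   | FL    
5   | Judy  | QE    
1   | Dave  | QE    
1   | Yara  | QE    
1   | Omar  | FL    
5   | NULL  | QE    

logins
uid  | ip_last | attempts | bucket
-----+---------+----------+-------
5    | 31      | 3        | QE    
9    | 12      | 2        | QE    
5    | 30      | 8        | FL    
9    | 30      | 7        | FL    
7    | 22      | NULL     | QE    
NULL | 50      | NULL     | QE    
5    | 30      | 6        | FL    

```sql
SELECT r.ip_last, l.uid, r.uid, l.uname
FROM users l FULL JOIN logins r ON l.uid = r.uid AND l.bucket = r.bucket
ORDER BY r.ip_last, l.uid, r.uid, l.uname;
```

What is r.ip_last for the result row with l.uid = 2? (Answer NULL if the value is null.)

FULL OUTER JOIN keeps every row from both sides; unmatched rows get NULL for the other side's columns.
Matching on l.uid = r.uid AND l.bucket = r.bucket. A NULL in a compared column never satisfies the condition.
Matched pairs: 2; unmatched l rows kept: 5; unmatched r rows kept: 6.

NULL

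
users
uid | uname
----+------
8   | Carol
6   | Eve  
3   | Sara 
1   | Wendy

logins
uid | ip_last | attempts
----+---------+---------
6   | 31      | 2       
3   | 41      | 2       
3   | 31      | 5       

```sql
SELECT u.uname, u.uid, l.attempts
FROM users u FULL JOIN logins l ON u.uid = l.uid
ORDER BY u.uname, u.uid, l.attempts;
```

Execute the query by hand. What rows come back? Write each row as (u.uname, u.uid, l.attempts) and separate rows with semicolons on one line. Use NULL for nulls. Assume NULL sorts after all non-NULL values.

(Carol, 8, NULL); (Eve, 6, 2); (Sara, 3, 2); (Sara, 3, 5); (Wendy, 1, NULL)

FULL OUTER JOIN keeps every row from both sides; unmatched rows get NULL for the other side's columns.
Matching on u.uid = l.uid.
- u row (uid=8): no match → kept, l columns NULL.
- u row (uid=6): matches 1 l row(s) → 1 output row(s).
- u row (uid=3): matches 2 l row(s) → 2 output row(s).
- u row (uid=1): no match → kept, l columns NULL.
After projecting and ordering:
u.uname | u.uid | l.attempts
Carol | 8 | NULL
Eve | 6 | 2
Sara | 3 | 2
Sara | 3 | 5
Wendy | 1 | NULL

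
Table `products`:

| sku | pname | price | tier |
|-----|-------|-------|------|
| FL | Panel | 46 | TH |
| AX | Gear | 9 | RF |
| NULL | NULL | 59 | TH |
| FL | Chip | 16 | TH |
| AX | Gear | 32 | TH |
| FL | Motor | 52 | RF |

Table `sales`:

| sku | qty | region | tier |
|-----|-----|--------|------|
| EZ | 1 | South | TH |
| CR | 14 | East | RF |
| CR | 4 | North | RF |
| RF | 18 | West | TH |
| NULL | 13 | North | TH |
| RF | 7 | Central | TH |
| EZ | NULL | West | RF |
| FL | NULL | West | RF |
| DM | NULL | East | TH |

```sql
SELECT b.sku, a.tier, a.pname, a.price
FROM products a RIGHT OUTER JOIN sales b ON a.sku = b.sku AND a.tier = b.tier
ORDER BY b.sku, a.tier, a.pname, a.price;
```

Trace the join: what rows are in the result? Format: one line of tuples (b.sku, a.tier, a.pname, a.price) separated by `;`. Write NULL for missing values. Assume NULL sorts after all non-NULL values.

RIGHT JOIN keeps every row from `sales`; unmatched rows get NULL for `products`'s columns.
Matching on a.sku = b.sku AND a.tier = b.tier. A NULL in a compared column never satisfies the condition.
- a[0] sku=FL, tier=TH → no match.
- a[1] sku=AX, tier=RF → no match.
- a[2] sku=NULL, tier=TH → no match.
- a[3] sku=FL, tier=TH → no match.
- a[4] sku=AX, tier=TH → no match.
- a[5] sku=FL, tier=RF → 1 match(es) in b → 1 row(s).
- plus 8 unmatched b row(s), each kept with NULL a columns.
After projecting and ordering:
b.sku | a.tier | a.pname | a.price
CR | NULL | NULL | NULL
CR | NULL | NULL | NULL
DM | NULL | NULL | NULL
EZ | NULL | NULL | NULL
EZ | NULL | NULL | NULL
FL | RF | Motor | 52
RF | NULL | NULL | NULL
RF | NULL | NULL | NULL
NULL | NULL | NULL | NULL

(CR, NULL, NULL, NULL); (CR, NULL, NULL, NULL); (DM, NULL, NULL, NULL); (EZ, NULL, NULL, NULL); (EZ, NULL, NULL, NULL); (FL, RF, Motor, 52); (RF, NULL, NULL, NULL); (RF, NULL, NULL, NULL); (NULL, NULL, NULL, NULL)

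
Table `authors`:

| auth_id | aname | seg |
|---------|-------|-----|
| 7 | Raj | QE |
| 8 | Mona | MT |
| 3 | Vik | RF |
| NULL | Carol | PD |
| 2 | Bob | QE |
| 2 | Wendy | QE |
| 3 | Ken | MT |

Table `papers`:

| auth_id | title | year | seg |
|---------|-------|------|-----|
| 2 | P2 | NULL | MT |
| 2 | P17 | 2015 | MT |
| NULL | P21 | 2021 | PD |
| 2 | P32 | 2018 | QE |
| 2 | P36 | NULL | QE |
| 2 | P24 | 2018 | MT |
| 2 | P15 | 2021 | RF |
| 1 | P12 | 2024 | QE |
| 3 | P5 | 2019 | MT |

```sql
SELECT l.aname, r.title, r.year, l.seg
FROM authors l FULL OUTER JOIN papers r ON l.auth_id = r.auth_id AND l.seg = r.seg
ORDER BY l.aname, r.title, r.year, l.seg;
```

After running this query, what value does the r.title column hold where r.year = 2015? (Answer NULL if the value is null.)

FULL OUTER JOIN keeps every row from both sides; unmatched rows get NULL for the other side's columns.
Matching on l.auth_id = r.auth_id AND l.seg = r.seg. A NULL in a compared column never satisfies the condition.
- l (auth_id=7, seg=QE) has no partner → padded with NULL.
- l (auth_id=8, seg=MT) has no partner → padded with NULL.
- l (auth_id=3, seg=RF) has no partner → padded with NULL.
- l (auth_id=NULL, seg=PD) has no partner → padded with NULL.
- l (auth_id=2, seg=QE) pairs with 2 row(s) of r.
- l (auth_id=2, seg=QE) pairs with 2 row(s) of r.
- l (auth_id=3, seg=MT) pairs with 1 row(s) of r.
- 6 r row(s) had no l match → kept, l columns NULL.

P17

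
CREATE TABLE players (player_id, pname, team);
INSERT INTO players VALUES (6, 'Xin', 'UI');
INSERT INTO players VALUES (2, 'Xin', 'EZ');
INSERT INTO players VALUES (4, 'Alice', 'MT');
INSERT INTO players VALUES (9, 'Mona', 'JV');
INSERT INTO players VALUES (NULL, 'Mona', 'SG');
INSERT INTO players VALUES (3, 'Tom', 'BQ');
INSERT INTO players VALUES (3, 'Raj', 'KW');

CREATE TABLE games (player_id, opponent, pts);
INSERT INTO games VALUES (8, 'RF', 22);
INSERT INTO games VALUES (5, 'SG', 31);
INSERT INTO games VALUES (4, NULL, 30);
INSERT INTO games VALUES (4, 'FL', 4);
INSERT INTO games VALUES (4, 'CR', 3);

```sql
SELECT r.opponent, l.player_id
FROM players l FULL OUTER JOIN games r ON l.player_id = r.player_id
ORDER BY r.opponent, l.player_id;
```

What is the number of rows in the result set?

11

FULL OUTER JOIN keeps every row from both sides; unmatched rows get NULL for the other side's columns.
Matching on l.player_id = r.player_id. A NULL in a compared column never satisfies the condition.
Matched pairs: 3; unmatched l rows kept: 6; unmatched r rows kept: 2.
Total: 3 matched + 8 padded = 11 rows.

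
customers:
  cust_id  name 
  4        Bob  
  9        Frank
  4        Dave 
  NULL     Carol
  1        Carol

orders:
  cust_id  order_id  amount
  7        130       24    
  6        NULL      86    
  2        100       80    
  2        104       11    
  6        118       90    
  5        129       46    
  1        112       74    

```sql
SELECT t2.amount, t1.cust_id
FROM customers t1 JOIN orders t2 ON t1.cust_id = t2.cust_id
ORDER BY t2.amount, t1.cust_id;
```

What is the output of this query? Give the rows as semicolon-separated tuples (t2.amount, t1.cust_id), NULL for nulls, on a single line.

INNER JOIN keeps only pairs where the ON condition holds.
Matching on t1.cust_id = t2.cust_id. A NULL in a compared column never satisfies the condition.
- cust_id=4: no matching t2 row, dropped.
- cust_id=9: no matching t2 row, dropped.
- cust_id=4: no matching t2 row, dropped.
- cust_id=NULL: no matching t2 row, dropped.
- cust_id=1: 1 matching t2 row(s), so 1 row(s) emitted.
After projecting and ordering:
t2.amount | t1.cust_id
74 | 1

(74, 1)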